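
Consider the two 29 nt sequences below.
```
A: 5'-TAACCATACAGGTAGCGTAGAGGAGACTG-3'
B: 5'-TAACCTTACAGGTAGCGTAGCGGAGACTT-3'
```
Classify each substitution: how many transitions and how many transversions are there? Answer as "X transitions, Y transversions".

Mismatches (1-based):
site 6: A→T (purine→pyrimidine, transversion)
site 21: A→C (purine→pyrimidine, transversion)
site 29: G→T (purine→pyrimidine, transversion)

0 transitions, 3 transversions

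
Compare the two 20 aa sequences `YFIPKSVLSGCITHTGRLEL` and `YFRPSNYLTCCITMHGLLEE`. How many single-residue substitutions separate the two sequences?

10

Comparing position by position, 10 residues differ: 3 (I/R), 5 (K/S), 6 (S/N), 7 (V/Y), 9 (S/T), 10 (G/C), 14 (H/M), 15 (T/H), 17 (R/L), 20 (L/E).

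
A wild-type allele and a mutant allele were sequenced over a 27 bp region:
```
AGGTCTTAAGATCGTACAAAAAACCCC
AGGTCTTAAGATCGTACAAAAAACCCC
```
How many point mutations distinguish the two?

The two sequences are identical at every position.

0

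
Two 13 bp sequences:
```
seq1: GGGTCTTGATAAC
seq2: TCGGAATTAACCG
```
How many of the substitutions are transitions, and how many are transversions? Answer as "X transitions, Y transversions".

Transitions (purine↔purine or pyrimidine↔pyrimidine): none.
Transversions (purine↔pyrimidine): 1 G→T, 2 G→C, 4 T→G, 5 C→A, 6 T→A, 8 G→T, 10 T→A, 11 A→C, 12 A→C, 13 C→G.

0 transitions, 10 transversions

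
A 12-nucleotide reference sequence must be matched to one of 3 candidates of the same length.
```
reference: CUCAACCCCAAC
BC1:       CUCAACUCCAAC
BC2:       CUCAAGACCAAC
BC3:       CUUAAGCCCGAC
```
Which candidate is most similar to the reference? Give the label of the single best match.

BC1

Hamming distances to reference — BC1: 1; BC2: 2; BC3: 3.
Smallest is BC1 with 1 mismatch.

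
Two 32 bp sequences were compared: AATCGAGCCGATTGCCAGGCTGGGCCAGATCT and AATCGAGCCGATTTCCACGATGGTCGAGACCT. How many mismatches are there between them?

6

Comparing position by position, 6 bases differ: 14 (G/T), 18 (G/C), 20 (C/A), 24 (G/T), 26 (C/G), 30 (T/C).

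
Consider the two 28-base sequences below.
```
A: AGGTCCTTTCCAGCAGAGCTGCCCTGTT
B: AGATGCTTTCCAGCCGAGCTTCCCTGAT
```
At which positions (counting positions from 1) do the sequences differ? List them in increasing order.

Differences at position 3 (G→A), position 5 (C→G), position 15 (A→C), position 21 (G→T), position 27 (T→A).

3, 5, 15, 21, 27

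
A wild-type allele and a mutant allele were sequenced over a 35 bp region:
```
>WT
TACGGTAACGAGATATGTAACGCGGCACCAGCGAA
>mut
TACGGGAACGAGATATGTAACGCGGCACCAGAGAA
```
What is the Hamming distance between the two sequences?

2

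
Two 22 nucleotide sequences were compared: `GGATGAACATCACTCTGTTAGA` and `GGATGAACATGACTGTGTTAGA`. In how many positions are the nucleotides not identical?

Mismatches (1-based): position 11: C→G; position 15: C→G.

2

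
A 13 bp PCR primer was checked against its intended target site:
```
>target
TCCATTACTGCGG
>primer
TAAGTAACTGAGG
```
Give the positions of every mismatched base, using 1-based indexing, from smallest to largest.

Scanning 1-based: 2: C/A; 3: C/A; 4: A/G; 6: T/A; 11: C/A.

2, 3, 4, 6, 11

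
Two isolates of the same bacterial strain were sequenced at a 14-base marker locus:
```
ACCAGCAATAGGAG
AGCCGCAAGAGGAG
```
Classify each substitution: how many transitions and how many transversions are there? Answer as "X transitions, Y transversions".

0 transitions, 3 transversions

Transitions (purine↔purine or pyrimidine↔pyrimidine): none.
Transversions (purine↔pyrimidine): 2 C→G, 4 A→C, 9 T→G.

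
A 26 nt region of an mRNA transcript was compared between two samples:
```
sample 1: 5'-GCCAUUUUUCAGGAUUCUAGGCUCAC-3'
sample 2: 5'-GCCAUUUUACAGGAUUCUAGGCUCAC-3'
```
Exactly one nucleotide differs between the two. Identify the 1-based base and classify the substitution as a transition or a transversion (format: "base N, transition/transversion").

base 9, transversion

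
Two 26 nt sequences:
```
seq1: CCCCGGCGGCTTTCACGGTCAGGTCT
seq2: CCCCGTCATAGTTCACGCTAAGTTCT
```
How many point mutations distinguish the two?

Comparing position by position, 8 bases differ: 6 (G/T), 8 (G/A), 9 (G/T), 10 (C/A), 11 (T/G), 18 (G/C), 20 (C/A), 23 (G/T).

8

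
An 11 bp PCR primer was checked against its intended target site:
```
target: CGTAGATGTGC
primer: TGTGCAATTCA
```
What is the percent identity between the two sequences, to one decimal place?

36.4%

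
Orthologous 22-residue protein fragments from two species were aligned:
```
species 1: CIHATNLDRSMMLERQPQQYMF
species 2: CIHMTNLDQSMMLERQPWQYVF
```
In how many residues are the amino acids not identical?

4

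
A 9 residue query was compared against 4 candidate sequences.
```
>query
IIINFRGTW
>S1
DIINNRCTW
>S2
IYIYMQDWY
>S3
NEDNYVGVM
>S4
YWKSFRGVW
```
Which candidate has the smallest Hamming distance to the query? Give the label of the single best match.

S1

S1 differs at 3 positions; S2 differs at 7 positions; S3 differs at 7 positions; S4 differs at 5 positions. The closest is S1.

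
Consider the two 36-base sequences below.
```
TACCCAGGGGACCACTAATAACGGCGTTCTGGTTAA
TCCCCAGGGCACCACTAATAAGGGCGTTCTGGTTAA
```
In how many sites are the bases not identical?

Mismatches (1-based): site 2: A→C; site 10: G→C; site 22: C→G.

3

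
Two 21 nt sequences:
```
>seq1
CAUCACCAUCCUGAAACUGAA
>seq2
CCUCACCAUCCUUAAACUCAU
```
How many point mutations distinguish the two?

4

Mismatches (1-based): site 2: A→C; site 13: G→U; site 19: G→C; site 21: A→U.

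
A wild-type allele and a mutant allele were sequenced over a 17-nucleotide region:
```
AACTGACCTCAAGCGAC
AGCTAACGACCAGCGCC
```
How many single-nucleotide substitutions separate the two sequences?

The sequences differ at bases 2, 5, 8, 9, 11, 16 (1-based) — 6 in total.

6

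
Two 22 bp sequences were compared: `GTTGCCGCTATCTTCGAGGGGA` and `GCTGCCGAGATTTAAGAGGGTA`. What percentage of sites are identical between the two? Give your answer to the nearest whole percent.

68%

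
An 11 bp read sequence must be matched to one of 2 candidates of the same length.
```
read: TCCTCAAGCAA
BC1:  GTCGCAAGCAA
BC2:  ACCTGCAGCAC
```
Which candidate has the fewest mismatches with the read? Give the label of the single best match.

BC1 differs at 3 sites; BC2 differs at 4 sites. The closest is BC1.

BC1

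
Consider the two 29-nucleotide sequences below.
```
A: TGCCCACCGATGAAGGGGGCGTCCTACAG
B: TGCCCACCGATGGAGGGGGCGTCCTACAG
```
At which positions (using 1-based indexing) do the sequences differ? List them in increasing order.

Scanning 1-based: 13: A/G.

13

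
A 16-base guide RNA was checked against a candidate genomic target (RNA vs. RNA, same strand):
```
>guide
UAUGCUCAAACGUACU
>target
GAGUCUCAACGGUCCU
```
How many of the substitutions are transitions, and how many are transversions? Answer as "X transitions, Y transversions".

0 transitions, 6 transversions

Mismatches (1-based):
position 1: U→G (pyrimidine→purine, transversion)
position 3: U→G (pyrimidine→purine, transversion)
position 4: G→U (purine→pyrimidine, transversion)
position 10: A→C (purine→pyrimidine, transversion)
position 11: C→G (pyrimidine→purine, transversion)
position 14: A→C (purine→pyrimidine, transversion)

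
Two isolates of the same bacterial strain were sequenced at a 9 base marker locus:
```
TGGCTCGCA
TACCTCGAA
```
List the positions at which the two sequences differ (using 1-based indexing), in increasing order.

Scanning 1-based: 2: G/A; 3: G/C; 8: C/A.

2, 3, 8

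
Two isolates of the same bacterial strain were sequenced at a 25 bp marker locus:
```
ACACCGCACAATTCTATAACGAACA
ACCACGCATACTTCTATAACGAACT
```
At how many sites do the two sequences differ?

The sequences differ at sites 3, 4, 9, 11, 25 (1-based) — 5 in total.

5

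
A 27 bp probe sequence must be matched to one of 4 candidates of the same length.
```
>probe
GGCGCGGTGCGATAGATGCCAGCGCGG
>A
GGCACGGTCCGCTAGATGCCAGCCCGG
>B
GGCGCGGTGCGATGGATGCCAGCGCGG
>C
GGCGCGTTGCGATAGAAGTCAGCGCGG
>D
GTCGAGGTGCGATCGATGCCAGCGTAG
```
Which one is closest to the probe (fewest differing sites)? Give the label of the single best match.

B

A differs at 4 sites; B differs at 1 site; C differs at 3 sites; D differs at 5 sites. The closest is B.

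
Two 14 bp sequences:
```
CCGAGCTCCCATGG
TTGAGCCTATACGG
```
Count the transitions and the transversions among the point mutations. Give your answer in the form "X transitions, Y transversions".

Transitions (purine↔purine or pyrimidine↔pyrimidine): 1 C→T, 2 C→T, 7 T→C, 8 C→T, 10 C→T, 12 T→C.
Transversions (purine↔pyrimidine): 9 C→A.

6 transitions, 1 transversion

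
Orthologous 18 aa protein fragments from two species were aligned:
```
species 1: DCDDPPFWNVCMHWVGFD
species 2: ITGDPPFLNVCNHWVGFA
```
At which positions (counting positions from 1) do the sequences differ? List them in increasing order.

Scanning 1-based: 1: D/I; 2: C/T; 3: D/G; 8: W/L; 12: M/N; 18: D/A.

1, 2, 3, 8, 12, 18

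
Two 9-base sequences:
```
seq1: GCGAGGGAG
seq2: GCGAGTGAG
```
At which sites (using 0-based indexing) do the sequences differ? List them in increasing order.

Differences at site 5 (G→T).

5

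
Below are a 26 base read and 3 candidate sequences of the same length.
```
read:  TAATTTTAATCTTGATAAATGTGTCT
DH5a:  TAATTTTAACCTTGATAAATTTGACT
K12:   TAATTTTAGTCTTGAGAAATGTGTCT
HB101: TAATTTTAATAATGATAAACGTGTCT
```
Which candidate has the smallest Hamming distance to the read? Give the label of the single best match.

K12

Hamming distances to read — DH5a: 3; K12: 2; HB101: 3.
Smallest is K12 with 2 mismatches.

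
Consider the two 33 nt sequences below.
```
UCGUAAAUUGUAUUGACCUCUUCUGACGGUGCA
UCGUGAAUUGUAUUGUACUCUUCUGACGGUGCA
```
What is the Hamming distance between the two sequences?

3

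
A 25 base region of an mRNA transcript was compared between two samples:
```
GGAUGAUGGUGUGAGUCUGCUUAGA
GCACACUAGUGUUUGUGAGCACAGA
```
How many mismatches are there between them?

11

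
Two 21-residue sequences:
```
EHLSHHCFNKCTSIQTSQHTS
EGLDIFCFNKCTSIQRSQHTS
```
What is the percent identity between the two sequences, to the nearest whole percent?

76%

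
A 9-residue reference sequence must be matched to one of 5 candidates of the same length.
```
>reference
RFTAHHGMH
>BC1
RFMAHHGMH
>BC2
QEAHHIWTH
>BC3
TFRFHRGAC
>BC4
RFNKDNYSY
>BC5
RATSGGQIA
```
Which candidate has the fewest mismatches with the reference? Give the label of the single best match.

BC1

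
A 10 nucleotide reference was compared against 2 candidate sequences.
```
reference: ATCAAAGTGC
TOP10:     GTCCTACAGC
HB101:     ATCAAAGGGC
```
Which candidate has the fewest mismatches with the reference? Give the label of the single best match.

HB101

TOP10 differs at 5 bases; HB101 differs at 1 base. The closest is HB101.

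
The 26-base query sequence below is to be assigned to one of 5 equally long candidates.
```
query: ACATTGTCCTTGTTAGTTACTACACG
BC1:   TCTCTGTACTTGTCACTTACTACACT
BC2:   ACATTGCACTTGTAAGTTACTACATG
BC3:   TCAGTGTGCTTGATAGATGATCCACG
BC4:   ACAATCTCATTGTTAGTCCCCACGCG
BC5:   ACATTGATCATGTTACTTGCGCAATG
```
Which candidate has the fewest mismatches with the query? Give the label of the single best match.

BC2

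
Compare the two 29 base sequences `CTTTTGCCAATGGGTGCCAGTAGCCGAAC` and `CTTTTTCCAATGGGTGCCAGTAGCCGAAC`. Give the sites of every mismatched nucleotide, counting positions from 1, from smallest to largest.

6

Differences at site 6 (G→T).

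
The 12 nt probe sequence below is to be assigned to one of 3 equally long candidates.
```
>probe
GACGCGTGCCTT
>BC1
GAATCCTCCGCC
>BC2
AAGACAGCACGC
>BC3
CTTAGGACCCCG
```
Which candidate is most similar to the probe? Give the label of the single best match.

BC1

BC1 differs at 7 sites; BC2 differs at 9 sites; BC3 differs at 9 sites. The closest is BC1.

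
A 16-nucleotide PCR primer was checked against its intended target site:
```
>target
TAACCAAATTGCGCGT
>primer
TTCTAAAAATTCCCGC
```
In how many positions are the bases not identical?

Comparing position by position, 8 positions differ: 2 (A/T), 3 (A/C), 4 (C/T), 5 (C/A), 9 (T/A), 11 (G/T), 13 (G/C), 16 (T/C).

8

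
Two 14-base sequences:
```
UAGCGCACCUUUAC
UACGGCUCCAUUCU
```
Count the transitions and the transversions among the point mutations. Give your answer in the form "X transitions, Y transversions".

1 transition, 5 transversions

Mismatches (1-based):
site 3: G→C (purine→pyrimidine, transversion)
site 4: C→G (pyrimidine→purine, transversion)
site 7: A→U (purine→pyrimidine, transversion)
site 10: U→A (pyrimidine→purine, transversion)
site 13: A→C (purine→pyrimidine, transversion)
site 14: C→U (pyrimidine→pyrimidine, transition)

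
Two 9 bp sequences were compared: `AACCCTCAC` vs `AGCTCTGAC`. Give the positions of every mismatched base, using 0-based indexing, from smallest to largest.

1, 3, 6

Differences at position 1 (A→G), position 3 (C→T), position 6 (C→G).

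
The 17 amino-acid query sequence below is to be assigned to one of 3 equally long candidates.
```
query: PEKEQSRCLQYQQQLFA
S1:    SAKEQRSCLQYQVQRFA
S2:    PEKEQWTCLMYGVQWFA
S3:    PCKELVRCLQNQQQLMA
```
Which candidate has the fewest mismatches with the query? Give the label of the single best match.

S3

S1 differs at 6 positions; S2 differs at 6 positions; S3 differs at 5 positions. The closest is S3.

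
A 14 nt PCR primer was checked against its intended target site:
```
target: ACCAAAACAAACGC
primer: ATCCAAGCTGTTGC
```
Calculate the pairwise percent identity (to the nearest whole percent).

7 positions differ (2, 4, 7, 9, 10, 11, 12), so 7 of 14 match: 7/14 = 50%.

50%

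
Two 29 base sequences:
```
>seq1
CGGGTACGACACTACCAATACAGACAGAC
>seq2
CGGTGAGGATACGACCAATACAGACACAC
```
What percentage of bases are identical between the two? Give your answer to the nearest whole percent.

79%

6 positions differ (4, 5, 7, 10, 13, 27), so 23 of 29 match: 23/29 = 79.31%.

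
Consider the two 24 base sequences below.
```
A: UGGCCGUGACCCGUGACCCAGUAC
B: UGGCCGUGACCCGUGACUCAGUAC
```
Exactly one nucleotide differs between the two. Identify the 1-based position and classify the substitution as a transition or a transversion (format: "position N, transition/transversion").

position 18, transition

The sequences differ only at position 18: C→U (pyrimidine→pyrimidine), a transition.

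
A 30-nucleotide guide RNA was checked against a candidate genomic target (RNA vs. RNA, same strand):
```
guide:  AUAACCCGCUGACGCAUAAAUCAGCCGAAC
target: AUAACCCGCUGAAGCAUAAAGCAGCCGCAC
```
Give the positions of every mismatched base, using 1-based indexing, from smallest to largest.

13, 21, 28

Scanning 1-based: 13: C/A; 21: U/G; 28: A/C.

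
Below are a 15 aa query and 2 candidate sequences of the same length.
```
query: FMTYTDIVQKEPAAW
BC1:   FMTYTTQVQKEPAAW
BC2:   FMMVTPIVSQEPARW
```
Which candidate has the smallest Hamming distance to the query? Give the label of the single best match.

BC1 differs at 2 positions; BC2 differs at 6 positions. The closest is BC1.

BC1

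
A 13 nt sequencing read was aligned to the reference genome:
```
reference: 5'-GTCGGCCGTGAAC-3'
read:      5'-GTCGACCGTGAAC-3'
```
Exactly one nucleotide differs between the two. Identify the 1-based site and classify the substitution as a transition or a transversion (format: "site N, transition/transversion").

Site 5 changes G→A. G is a purine and A is a purine, so this is a transition.

site 5, transition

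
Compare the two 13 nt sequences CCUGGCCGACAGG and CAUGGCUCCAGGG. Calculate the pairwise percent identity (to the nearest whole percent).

Mismatches at positions 2, 7, 8, 9, 10, 11 (1-based): 6 of 13.
Identical positions: 7/13 = 53.85% → 54%.

54%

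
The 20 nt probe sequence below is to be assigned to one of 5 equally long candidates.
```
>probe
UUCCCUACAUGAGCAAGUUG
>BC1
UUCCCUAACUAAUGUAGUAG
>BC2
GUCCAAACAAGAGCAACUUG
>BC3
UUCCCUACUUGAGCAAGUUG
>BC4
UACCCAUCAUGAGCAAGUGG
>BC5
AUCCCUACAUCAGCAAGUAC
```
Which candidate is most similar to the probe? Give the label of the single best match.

BC3

BC1 differs at 7 positions; BC2 differs at 5 positions; BC3 differs at 1 position; BC4 differs at 4 positions; BC5 differs at 4 positions. The closest is BC3.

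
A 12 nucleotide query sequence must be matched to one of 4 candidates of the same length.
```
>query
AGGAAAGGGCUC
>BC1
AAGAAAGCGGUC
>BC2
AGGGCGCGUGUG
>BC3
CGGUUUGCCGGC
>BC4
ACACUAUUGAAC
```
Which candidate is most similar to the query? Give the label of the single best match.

BC1 differs at 3 positions; BC2 differs at 7 positions; BC3 differs at 8 positions; BC4 differs at 8 positions. The closest is BC1.

BC1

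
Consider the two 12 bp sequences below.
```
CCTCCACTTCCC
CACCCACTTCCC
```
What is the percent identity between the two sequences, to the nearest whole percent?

2 positions differ (2, 3), so 10 of 12 match: 10/12 = 83.33%.

83%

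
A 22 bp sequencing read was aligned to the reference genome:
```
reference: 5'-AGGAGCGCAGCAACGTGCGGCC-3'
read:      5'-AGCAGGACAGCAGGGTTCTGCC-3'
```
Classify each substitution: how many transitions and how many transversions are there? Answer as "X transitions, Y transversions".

2 transitions, 5 transversions

Mismatches (1-based):
site 3: G→C (purine→pyrimidine, transversion)
site 6: C→G (pyrimidine→purine, transversion)
site 7: G→A (purine→purine, transition)
site 13: A→G (purine→purine, transition)
site 14: C→G (pyrimidine→purine, transversion)
site 17: G→T (purine→pyrimidine, transversion)
site 19: G→T (purine→pyrimidine, transversion)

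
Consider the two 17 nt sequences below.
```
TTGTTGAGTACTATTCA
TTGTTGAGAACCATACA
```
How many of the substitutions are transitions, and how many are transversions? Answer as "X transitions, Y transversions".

1 transition, 2 transversions

Mismatches (1-based):
position 9: T→A (pyrimidine→purine, transversion)
position 12: T→C (pyrimidine→pyrimidine, transition)
position 15: T→A (pyrimidine→purine, transversion)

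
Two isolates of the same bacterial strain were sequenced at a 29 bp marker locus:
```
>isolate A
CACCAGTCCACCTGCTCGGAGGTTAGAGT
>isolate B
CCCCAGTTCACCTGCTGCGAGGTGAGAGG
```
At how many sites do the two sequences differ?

6

The sequences differ at sites 2, 8, 17, 18, 24, 29 (1-based) — 6 in total.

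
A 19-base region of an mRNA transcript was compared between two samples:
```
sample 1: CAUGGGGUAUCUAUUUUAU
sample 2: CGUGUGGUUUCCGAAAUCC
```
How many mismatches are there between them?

Comparing position by position, 10 positions differ: 2 (A/G), 5 (G/U), 9 (A/U), 12 (U/C), 13 (A/G), 14 (U/A), 15 (U/A), 16 (U/A), 18 (A/C), 19 (U/C).

10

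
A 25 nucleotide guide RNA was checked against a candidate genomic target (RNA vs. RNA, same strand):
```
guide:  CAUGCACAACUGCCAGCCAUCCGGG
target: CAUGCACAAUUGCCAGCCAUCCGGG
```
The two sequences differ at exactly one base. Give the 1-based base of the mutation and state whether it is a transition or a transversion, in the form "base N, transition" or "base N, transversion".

base 10, transition

Base 10 changes C→U. C is a pyrimidine and U is a pyrimidine, so this is a transition.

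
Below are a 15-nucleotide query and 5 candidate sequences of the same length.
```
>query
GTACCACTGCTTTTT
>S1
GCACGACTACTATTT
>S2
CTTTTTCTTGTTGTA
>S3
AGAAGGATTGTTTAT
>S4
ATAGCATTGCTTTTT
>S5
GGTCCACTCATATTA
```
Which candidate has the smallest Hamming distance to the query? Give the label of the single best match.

Hamming distances to query — S1: 4; S2: 9; S3: 9; S4: 3; S5: 6.
Smallest is S4 with 3 mismatches.

S4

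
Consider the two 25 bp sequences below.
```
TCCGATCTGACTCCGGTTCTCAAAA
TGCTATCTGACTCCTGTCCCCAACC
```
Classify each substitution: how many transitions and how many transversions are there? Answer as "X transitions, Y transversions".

Mismatches (1-based):
position 2: C→G (pyrimidine→purine, transversion)
position 4: G→T (purine→pyrimidine, transversion)
position 15: G→T (purine→pyrimidine, transversion)
position 18: T→C (pyrimidine→pyrimidine, transition)
position 20: T→C (pyrimidine→pyrimidine, transition)
position 24: A→C (purine→pyrimidine, transversion)
position 25: A→C (purine→pyrimidine, transversion)

2 transitions, 5 transversions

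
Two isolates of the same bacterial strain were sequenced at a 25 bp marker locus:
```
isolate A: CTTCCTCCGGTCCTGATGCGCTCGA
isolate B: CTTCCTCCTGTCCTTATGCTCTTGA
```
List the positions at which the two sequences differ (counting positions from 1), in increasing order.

9, 15, 20, 23

Scanning 1-based: 9: G/T; 15: G/T; 20: G/T; 23: C/T.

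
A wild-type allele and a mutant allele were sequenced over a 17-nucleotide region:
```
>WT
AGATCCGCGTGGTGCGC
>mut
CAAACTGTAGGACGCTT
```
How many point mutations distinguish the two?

11

Comparing position by position, 11 bases differ: 1 (A/C), 2 (G/A), 4 (T/A), 6 (C/T), 8 (C/T), 9 (G/A), 10 (T/G), 12 (G/A), 13 (T/C), 16 (G/T), 17 (C/T).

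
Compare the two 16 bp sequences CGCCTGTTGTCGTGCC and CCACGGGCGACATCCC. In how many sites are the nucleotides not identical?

8

Comparing position by position, 8 sites differ: 2 (G/C), 3 (C/A), 5 (T/G), 7 (T/G), 8 (T/C), 10 (T/A), 12 (G/A), 14 (G/C).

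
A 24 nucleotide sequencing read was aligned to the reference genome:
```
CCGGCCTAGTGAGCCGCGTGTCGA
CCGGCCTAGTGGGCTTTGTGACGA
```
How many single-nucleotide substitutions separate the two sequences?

5

The sequences differ at positions 12, 15, 16, 17, 21 (1-based) — 5 in total.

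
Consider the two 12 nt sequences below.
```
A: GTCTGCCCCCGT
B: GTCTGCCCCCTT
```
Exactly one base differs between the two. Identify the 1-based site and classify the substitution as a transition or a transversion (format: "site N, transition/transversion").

site 11, transversion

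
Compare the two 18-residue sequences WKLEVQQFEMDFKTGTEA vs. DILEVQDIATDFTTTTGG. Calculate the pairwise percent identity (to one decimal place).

44.4%

10 positions differ (1, 2, 7, 8, 9, 10, 13, 15, 17, 18), so 8 of 18 match: 8/18 = 44.44%.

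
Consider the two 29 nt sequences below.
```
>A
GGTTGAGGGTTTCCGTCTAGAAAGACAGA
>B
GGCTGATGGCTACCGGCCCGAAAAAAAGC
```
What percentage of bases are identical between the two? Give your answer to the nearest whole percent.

10 positions differ (3, 7, 10, 12, 16, 18, 19, 24, 26, 29), so 19 of 29 match: 19/29 = 65.52%.

66%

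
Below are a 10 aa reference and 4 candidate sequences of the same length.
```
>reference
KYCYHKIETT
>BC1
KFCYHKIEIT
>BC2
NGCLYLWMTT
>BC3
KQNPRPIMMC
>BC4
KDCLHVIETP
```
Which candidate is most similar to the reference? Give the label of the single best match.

BC1

Hamming distances to reference — BC1: 2; BC2: 7; BC3: 8; BC4: 4.
Smallest is BC1 with 2 mismatches.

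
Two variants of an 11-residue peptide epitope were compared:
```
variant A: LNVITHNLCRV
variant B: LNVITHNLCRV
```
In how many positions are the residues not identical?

No positions differ; the sequences are identical.

0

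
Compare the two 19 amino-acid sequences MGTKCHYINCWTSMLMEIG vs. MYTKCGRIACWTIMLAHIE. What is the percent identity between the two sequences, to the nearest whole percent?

58%

8 positions differ (2, 6, 7, 9, 13, 16, 17, 19), so 11 of 19 match: 11/19 = 57.89%.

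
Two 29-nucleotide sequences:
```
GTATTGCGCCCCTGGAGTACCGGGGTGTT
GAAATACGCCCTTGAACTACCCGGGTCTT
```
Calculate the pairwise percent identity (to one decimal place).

72.4%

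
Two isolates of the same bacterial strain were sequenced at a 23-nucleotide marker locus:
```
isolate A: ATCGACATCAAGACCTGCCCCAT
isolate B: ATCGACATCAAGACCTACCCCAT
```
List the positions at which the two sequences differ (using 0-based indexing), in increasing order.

16

Scanning 0-based: 16: G/A.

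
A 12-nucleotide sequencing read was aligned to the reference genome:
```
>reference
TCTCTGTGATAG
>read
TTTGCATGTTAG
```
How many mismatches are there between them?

5

Mismatches (1-based): position 2: C→T; position 4: C→G; position 5: T→C; position 6: G→A; position 9: A→T.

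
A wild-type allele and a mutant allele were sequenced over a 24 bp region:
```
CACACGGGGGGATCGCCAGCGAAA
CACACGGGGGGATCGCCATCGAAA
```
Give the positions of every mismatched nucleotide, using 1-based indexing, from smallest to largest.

Scanning 1-based: 19: G/T.

19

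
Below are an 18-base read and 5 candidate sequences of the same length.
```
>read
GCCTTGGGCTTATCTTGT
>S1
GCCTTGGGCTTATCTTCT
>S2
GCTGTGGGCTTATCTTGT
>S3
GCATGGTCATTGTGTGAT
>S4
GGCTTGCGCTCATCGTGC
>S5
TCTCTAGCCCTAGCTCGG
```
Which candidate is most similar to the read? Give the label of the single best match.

S1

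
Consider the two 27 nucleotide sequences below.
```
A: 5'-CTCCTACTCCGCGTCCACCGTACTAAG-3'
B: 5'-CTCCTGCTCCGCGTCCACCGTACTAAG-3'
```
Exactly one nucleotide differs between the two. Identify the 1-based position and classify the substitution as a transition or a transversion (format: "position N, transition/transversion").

position 6, transition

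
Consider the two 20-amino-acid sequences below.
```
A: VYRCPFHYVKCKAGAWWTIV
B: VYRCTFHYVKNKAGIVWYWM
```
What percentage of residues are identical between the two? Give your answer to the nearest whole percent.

7 positions differ (5, 11, 15, 16, 18, 19, 20), so 13 of 20 match: 13/20 = 65%.

65%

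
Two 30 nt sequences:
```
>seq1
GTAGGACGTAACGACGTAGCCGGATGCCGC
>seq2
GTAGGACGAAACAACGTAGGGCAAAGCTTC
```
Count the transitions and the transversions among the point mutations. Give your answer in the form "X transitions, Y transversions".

Transitions (purine↔purine or pyrimidine↔pyrimidine): 13 G→A, 23 G→A, 28 C→T.
Transversions (purine↔pyrimidine): 9 T→A, 20 C→G, 21 C→G, 22 G→C, 25 T→A, 29 G→T.

3 transitions, 6 transversions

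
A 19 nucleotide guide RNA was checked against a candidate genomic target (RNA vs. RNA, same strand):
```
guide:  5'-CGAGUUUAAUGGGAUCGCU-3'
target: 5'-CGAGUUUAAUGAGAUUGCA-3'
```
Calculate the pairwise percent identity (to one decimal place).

Mismatches at positions 12, 16, 19 (1-based): 3 of 19.
Identical positions: 16/19 = 84.21% → 84.2%.

84.2%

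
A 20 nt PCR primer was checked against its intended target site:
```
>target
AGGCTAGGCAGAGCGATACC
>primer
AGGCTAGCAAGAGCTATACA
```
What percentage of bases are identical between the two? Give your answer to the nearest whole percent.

80%

4 positions differ (8, 9, 15, 20), so 16 of 20 match: 16/20 = 80%.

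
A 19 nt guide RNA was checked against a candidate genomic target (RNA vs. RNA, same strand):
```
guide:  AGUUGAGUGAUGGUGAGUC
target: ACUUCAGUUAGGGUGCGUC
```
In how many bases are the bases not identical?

Mismatches (1-based): base 2: G→C; base 5: G→C; base 9: G→U; base 11: U→G; base 16: A→C.

5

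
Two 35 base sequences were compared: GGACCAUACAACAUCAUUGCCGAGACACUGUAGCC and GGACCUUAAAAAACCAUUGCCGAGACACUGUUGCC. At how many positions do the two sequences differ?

Mismatches (1-based): position 6: A→U; position 9: C→A; position 12: C→A; position 14: U→C; position 32: A→U.

5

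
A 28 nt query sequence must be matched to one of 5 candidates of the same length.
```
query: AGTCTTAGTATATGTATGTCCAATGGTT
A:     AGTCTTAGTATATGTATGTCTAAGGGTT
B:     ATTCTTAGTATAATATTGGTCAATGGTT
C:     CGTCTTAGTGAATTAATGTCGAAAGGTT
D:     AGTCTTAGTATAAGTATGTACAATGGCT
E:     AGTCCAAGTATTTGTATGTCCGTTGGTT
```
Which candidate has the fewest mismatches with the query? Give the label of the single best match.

Hamming distances to query — A: 2; B: 7; C: 7; D: 3; E: 5.
Smallest is A with 2 mismatches.

A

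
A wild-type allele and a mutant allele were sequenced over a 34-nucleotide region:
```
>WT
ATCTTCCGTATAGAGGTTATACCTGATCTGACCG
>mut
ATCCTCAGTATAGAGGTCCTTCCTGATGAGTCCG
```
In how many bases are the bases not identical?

Comparing position by position, 8 bases differ: 4 (T/C), 7 (C/A), 18 (T/C), 19 (A/C), 21 (A/T), 28 (C/G), 29 (T/A), 31 (A/T).

8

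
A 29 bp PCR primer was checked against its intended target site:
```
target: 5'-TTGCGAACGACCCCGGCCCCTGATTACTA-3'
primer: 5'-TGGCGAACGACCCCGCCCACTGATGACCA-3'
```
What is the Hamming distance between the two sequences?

5

Comparing position by position, 5 sites differ: 2 (T/G), 16 (G/C), 19 (C/A), 25 (T/G), 28 (T/C).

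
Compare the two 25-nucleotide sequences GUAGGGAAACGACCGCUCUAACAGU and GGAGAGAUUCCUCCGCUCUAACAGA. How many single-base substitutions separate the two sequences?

The sequences differ at positions 2, 5, 8, 9, 11, 12, 25 (1-based) — 7 in total.

7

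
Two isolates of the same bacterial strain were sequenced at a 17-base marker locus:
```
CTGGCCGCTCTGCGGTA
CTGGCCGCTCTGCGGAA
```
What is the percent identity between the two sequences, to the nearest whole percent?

Mismatch at position 16 (1-based): 1 of 17.
Identical positions: 16/17 = 94.12% → 94%.

94%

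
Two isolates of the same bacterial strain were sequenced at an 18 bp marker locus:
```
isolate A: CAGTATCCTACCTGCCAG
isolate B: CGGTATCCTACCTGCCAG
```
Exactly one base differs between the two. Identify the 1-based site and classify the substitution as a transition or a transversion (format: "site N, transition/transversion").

The sequences differ only at site 2: A→G (purine→purine), a transition.

site 2, transition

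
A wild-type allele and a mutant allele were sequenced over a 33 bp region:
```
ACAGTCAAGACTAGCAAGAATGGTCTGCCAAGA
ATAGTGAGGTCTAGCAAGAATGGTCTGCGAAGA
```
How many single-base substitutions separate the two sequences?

The sequences differ at sites 2, 6, 8, 10, 29 (1-based) — 5 in total.

5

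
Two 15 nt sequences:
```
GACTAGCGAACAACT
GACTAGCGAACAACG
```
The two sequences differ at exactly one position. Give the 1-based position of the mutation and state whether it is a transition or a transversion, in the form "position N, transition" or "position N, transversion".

position 15, transversion

Position 15 changes T→G. T is a pyrimidine and G is a purine, so this is a transversion.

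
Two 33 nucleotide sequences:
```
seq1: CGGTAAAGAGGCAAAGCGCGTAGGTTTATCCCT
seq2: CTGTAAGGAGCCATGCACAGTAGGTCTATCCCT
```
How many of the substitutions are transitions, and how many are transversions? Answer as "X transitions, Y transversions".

3 transitions, 7 transversions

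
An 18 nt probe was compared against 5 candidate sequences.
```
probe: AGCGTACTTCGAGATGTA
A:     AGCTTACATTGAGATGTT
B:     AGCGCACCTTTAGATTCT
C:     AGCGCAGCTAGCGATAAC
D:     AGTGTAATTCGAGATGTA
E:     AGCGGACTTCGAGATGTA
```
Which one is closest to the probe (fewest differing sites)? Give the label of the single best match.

Hamming distances to probe — A: 4; B: 7; C: 8; D: 2; E: 1.
Smallest is E with 1 mismatch.

E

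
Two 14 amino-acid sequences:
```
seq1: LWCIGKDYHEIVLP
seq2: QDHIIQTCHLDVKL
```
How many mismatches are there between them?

Comparing position by position, 11 residues differ: 1 (L/Q), 2 (W/D), 3 (C/H), 5 (G/I), 6 (K/Q), 7 (D/T), 8 (Y/C), 10 (E/L), 11 (I/D), 13 (L/K), 14 (P/L).

11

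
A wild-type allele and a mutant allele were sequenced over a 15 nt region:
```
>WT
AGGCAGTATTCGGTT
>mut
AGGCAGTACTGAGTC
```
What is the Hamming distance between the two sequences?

4

Comparing position by position, 4 bases differ: 9 (T/C), 11 (C/G), 12 (G/A), 15 (T/C).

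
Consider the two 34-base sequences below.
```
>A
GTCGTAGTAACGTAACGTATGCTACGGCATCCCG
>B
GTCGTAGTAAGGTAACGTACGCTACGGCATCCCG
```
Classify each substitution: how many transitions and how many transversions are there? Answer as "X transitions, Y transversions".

Transitions (purine↔purine or pyrimidine↔pyrimidine): 20 T→C.
Transversions (purine↔pyrimidine): 11 C→G.

1 transition, 1 transversion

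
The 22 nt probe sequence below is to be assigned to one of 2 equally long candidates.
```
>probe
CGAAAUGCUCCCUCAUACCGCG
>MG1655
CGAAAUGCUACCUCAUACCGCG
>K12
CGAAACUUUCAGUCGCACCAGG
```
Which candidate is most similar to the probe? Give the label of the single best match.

MG1655

MG1655 differs at 1 site; K12 differs at 9 sites. The closest is MG1655.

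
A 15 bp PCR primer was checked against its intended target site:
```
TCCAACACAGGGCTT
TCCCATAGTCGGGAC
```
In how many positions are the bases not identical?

The sequences differ at positions 4, 6, 8, 9, 10, 13, 14, 15 (1-based) — 8 in total.

8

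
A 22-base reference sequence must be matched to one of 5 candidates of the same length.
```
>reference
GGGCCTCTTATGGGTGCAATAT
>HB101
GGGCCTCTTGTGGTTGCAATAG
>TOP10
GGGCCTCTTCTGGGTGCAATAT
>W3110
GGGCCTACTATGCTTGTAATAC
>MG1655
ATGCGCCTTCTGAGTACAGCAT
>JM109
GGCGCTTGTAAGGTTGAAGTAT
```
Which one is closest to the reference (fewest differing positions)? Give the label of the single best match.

Hamming distances to reference — HB101: 3; TOP10: 1; W3110: 6; MG1655: 9; JM109: 8.
Smallest is TOP10 with 1 mismatch.

TOP10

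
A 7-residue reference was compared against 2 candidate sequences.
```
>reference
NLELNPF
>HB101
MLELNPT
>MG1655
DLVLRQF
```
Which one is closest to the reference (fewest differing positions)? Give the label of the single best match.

Hamming distances to reference — HB101: 2; MG1655: 4.
Smallest is HB101 with 2 mismatches.

HB101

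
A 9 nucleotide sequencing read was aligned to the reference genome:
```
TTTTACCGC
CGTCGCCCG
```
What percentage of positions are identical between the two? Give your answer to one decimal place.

33.3%

Mismatches at positions 1, 2, 4, 5, 8, 9 (1-based): 6 of 9.
Identical positions: 3/9 = 33.33% → 33.3%.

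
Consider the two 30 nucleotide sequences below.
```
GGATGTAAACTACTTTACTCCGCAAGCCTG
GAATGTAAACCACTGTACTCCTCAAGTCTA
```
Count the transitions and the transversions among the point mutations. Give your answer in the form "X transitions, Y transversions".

Transitions (purine↔purine or pyrimidine↔pyrimidine): 2 G→A, 11 T→C, 27 C→T, 30 G→A.
Transversions (purine↔pyrimidine): 15 T→G, 22 G→T.

4 transitions, 2 transversions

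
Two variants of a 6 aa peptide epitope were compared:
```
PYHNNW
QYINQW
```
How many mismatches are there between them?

3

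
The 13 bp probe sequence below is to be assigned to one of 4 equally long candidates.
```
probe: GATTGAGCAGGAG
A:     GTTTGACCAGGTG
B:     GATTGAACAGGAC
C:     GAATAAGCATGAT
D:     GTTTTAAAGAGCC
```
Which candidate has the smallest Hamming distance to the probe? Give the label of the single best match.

B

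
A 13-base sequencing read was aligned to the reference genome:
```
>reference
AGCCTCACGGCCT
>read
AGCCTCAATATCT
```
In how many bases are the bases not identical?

4

Comparing position by position, 4 bases differ: 8 (C/A), 9 (G/T), 10 (G/A), 11 (C/T).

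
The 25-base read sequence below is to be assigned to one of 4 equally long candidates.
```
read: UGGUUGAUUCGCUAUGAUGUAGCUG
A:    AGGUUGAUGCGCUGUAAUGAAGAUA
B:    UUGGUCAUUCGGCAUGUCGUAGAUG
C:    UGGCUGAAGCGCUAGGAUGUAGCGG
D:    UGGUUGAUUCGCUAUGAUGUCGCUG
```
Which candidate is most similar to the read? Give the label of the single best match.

A differs at 7 sites; B differs at 8 sites; C differs at 5 sites; D differs at 1 site. The closest is D.

D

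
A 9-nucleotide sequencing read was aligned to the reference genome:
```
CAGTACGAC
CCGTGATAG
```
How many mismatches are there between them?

5

Comparing position by position, 5 sites differ: 2 (A/C), 5 (A/G), 6 (C/A), 7 (G/T), 9 (C/G).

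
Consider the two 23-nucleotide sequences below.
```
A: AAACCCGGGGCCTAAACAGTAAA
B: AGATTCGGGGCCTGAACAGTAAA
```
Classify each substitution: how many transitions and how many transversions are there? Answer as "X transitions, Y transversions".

4 transitions, 0 transversions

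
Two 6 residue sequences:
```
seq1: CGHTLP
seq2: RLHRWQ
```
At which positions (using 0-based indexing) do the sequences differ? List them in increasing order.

Scanning 0-based: 0: C/R; 1: G/L; 3: T/R; 4: L/W; 5: P/Q.

0, 1, 3, 4, 5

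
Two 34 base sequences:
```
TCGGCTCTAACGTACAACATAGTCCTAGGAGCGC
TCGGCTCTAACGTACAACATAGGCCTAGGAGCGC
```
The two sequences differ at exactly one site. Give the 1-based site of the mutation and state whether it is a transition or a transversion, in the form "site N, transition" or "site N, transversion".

site 23, transversion

Site 23 changes T→G. T is a pyrimidine and G is a purine, so this is a transversion.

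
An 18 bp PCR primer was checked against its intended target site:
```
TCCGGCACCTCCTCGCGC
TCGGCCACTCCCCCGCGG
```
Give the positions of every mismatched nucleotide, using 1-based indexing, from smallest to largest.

3, 5, 9, 10, 13, 18

Differences at position 3 (C→G), position 5 (G→C), position 9 (C→T), position 10 (T→C), position 13 (T→C), position 18 (C→G).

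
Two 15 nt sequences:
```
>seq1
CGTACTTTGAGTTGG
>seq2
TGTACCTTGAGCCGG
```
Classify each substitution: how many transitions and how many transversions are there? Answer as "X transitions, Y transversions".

Mismatches (1-based):
position 1: C→T (pyrimidine→pyrimidine, transition)
position 6: T→C (pyrimidine→pyrimidine, transition)
position 12: T→C (pyrimidine→pyrimidine, transition)
position 13: T→C (pyrimidine→pyrimidine, transition)

4 transitions, 0 transversions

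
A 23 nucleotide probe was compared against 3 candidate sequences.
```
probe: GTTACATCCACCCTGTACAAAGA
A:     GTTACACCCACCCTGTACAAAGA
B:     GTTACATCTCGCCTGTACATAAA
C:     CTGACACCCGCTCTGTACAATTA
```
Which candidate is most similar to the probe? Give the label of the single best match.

A differs at 1 base; B differs at 5 bases; C differs at 7 bases. The closest is A.

A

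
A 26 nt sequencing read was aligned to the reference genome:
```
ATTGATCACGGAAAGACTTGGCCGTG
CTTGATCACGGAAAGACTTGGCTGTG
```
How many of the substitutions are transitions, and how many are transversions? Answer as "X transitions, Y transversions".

Mismatches (1-based):
base 1: A→C (purine→pyrimidine, transversion)
base 23: C→T (pyrimidine→pyrimidine, transition)

1 transition, 1 transversion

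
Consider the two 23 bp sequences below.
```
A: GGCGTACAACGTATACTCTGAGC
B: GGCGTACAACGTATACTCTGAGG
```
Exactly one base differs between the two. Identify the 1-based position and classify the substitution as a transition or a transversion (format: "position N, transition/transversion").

position 23, transversion

Position 23 changes C→G. C is a pyrimidine and G is a purine, so this is a transversion.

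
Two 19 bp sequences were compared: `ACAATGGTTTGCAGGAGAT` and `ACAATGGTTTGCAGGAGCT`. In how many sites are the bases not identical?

Mismatches (1-based): site 18: A→C.

1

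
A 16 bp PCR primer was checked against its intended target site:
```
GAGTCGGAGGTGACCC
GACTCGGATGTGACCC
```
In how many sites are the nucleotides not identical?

2

The sequences differ at sites 3, 9 (1-based) — 2 in total.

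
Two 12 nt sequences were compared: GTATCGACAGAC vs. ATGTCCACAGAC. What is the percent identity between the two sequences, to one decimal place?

3 positions differ (1, 3, 6), so 9 of 12 match: 9/12 = 75%.

75.0%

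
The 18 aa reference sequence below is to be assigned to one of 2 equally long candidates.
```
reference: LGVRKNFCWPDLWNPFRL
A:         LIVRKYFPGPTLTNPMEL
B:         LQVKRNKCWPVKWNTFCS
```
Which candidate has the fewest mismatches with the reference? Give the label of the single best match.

A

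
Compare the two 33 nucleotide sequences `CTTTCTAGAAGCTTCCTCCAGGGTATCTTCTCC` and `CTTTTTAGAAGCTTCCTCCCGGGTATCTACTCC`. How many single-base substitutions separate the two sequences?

3

Mismatches (1-based): site 5: C→T; site 20: A→C; site 29: T→A.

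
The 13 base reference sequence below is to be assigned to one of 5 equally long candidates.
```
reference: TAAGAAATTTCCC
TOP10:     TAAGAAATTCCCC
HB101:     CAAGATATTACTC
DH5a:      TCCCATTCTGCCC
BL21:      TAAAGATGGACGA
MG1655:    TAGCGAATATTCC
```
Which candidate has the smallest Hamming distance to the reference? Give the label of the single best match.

TOP10 differs at 1 position; HB101 differs at 4 positions; DH5a differs at 7 positions; BL21 differs at 8 positions; MG1655 differs at 5 positions. The closest is TOP10.

TOP10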